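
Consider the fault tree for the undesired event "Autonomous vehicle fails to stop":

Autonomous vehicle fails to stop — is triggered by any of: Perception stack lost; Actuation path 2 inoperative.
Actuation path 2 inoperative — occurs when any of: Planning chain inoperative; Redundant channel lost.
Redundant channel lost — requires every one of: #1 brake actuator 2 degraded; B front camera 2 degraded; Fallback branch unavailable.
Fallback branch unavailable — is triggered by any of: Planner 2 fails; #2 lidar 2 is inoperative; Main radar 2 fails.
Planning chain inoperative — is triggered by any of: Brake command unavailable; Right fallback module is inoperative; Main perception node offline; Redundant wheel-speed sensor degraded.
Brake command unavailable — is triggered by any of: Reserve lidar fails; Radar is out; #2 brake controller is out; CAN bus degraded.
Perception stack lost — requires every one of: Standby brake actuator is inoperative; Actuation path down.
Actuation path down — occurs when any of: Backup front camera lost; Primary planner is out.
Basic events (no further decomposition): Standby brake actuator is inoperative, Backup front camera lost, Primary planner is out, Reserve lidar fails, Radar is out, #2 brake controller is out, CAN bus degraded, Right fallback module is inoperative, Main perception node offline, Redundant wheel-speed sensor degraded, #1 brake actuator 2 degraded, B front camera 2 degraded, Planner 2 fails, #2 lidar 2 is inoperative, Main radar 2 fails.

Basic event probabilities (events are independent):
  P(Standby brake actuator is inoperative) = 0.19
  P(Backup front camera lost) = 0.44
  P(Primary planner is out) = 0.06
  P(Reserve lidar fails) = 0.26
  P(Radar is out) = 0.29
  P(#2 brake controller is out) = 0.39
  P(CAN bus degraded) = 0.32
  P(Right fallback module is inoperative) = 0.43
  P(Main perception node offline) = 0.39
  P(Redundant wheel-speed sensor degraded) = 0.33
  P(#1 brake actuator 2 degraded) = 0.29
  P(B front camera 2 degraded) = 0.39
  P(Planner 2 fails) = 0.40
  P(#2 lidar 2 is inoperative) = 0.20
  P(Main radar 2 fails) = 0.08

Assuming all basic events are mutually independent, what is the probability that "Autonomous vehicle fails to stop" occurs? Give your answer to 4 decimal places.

P(Actuation path down) [OR] = 1 − (1−0.44) × (1−0.06) = 0.473600
P(Perception stack lost) [AND] = 0.19 × 0.473600 = 0.089984
P(Brake command unavailable) [OR] = 1 − (1−0.26) × (1−0.29) × (1−0.39) × (1−0.32) = 0.782064
P(Planning chain inoperative) [OR] = 1 − (1−0.782064) × (1−0.43) × (1−0.39) × (1−0.33) = 0.949230
P(Fallback branch unavailable) [OR] = 1 − (1−0.40) × (1−0.20) × (1−0.08) = 0.558400
P(Redundant channel lost) [AND] = 0.29 × 0.39 × 0.558400 = 0.063155
P(Actuation path 2 inoperative) [OR] = 1 − (1−0.949230) × (1−0.063155) = 0.952436
P(Autonomous vehicle fails to stop) [OR] = 1 − (1−0.089984) × (1−0.952436) = 0.956716
Rounded to 4 decimal places: P(Autonomous vehicle fails to stop) ≈ 0.9567.

0.9567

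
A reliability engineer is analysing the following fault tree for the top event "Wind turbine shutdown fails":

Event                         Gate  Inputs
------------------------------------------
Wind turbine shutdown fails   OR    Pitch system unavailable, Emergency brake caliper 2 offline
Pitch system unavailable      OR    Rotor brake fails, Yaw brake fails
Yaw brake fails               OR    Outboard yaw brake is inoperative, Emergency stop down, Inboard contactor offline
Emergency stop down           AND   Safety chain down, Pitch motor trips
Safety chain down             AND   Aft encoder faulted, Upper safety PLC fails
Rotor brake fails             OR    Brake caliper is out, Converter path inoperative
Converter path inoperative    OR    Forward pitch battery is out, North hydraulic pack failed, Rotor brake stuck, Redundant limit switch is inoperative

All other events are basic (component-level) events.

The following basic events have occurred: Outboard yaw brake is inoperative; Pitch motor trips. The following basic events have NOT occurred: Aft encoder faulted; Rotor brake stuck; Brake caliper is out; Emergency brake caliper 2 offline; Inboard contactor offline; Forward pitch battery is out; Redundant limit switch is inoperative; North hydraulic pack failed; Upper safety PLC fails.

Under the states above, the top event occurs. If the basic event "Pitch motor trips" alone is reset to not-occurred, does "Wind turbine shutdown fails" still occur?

Yes

Counterfactual: set "Pitch motor trips" to not occurred.
Converter path inoperative [OR]: Forward pitch battery is out=not, North hydraulic pack failed=not, Rotor brake stuck=not, Redundant limit switch is inoperative=not → no input occurs → does not occur.
Rotor brake fails [OR]: Brake caliper is out=not, Converter path inoperative=not → no input occurs → does not occur.
Safety chain down [AND]: Aft encoder faulted=not, Upper safety PLC fails=not → not all inputs occur → does not occur.
Emergency stop down [AND]: Safety chain down=not, Pitch motor trips=not → not all inputs occur → does not occur.
Yaw brake fails [OR]: Outboard yaw brake is inoperative=occurs, Emergency stop down=not, Inboard contactor offline=not → at least one input occurs → occurs.
Pitch system unavailable [OR]: Rotor brake fails=not, Yaw brake fails=occurs → at least one input occurs → occurs.
Wind turbine shutdown fails [OR]: Pitch system unavailable=occurs, Emergency brake caliper 2 offline=not → at least one input occurs → occurs.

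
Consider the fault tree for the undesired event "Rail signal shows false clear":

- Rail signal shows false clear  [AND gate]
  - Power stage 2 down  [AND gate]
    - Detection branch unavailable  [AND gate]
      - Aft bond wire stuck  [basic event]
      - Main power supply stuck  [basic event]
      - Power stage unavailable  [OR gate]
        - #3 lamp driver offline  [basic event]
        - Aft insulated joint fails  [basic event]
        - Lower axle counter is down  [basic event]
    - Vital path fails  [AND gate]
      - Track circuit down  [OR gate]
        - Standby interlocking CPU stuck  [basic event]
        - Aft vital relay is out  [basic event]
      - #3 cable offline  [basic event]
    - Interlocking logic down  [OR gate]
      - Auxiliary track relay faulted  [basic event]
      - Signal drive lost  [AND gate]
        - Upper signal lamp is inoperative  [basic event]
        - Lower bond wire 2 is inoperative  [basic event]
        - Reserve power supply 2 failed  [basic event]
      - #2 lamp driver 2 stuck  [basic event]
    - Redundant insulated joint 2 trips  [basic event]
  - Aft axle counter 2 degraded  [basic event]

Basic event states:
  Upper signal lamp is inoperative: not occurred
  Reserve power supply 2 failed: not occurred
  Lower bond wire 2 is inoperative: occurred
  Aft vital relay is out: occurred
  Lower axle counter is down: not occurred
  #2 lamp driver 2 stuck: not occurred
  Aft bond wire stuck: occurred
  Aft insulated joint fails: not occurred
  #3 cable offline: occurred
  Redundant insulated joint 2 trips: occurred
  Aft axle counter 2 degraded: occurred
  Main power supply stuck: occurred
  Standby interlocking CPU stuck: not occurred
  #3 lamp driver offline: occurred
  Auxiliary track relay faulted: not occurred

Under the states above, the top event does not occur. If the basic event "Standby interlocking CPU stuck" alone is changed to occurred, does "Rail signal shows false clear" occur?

Counterfactual: set "Standby interlocking CPU stuck" to occurred.
Power stage unavailable [OR]: #3 lamp driver offline=occurs, Aft insulated joint fails=not, Lower axle counter is down=not → at least one input occurs → occurs.
Detection branch unavailable [AND]: Aft bond wire stuck=occurs, Main power supply stuck=occurs, Power stage unavailable=occurs → all inputs occur → occurs.
Track circuit down [OR]: Standby interlocking CPU stuck=occurs, Aft vital relay is out=occurs → at least one input occurs → occurs.
Vital path fails [AND]: Track circuit down=occurs, #3 cable offline=occurs → all inputs occur → occurs.
Signal drive lost [AND]: Upper signal lamp is inoperative=not, Lower bond wire 2 is inoperative=occurs, Reserve power supply 2 failed=not → not all inputs occur → does not occur.
Interlocking logic down [OR]: Auxiliary track relay faulted=not, Signal drive lost=not, #2 lamp driver 2 stuck=not → no input occurs → does not occur.
Power stage 2 down [AND]: Detection branch unavailable=occurs, Vital path fails=occurs, Interlocking logic down=not, Redundant insulated joint 2 trips=occurs → not all inputs occur → does not occur.
Rail signal shows false clear [AND]: Power stage 2 down=not, Aft axle counter 2 degraded=occurs → not all inputs occur → does not occur.

No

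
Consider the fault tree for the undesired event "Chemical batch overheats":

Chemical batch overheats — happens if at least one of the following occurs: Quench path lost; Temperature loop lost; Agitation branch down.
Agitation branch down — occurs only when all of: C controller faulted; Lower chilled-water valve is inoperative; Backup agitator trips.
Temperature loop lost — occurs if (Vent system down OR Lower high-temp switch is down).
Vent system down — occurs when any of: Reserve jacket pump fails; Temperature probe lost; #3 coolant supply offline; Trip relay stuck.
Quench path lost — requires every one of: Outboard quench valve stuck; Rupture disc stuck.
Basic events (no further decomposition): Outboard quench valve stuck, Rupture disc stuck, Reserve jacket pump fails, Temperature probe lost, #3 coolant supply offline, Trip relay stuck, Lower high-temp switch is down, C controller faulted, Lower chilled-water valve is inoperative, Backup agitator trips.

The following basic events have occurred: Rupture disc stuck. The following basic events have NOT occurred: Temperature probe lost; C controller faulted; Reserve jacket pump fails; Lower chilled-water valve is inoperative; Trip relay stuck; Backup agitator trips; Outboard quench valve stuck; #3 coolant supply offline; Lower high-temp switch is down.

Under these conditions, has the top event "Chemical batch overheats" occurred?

No

Quench path lost [AND]: Outboard quench valve stuck=not, Rupture disc stuck=occurs → not all inputs occur → does not occur.
Vent system down [OR]: Reserve jacket pump fails=not, Temperature probe lost=not, #3 coolant supply offline=not, Trip relay stuck=not → no input occurs → does not occur.
Temperature loop lost [OR]: Vent system down=not, Lower high-temp switch is down=not → no input occurs → does not occur.
Agitation branch down [AND]: C controller faulted=not, Lower chilled-water valve is inoperative=not, Backup agitator trips=not → not all inputs occur → does not occur.
Chemical batch overheats [OR]: Quench path lost=not, Temperature loop lost=not, Agitation branch down=not → no input occurs → does not occur.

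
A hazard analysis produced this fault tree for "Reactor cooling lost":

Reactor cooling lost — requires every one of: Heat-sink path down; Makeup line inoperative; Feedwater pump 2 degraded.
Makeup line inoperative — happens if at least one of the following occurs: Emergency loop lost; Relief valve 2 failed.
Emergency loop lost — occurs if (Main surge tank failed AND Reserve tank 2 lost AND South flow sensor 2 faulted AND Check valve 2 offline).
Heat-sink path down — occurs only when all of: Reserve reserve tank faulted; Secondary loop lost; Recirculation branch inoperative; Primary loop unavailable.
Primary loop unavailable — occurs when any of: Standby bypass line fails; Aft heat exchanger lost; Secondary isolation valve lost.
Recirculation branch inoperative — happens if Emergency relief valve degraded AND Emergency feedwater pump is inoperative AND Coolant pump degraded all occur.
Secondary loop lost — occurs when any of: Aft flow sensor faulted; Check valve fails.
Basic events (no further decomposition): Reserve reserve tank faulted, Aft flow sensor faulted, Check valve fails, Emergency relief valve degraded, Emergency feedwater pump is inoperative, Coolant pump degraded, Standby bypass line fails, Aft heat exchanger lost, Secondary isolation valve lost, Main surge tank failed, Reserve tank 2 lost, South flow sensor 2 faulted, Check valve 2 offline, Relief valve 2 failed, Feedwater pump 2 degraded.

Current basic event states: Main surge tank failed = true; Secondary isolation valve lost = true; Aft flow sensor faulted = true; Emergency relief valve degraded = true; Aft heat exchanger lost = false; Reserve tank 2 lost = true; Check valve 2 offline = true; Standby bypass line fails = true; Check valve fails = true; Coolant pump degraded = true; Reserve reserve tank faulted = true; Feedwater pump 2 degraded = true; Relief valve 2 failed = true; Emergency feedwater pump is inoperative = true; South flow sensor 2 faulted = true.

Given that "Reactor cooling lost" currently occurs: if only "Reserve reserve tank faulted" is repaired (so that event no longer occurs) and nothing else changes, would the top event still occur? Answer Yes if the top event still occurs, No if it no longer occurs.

No

Counterfactual: set "Reserve reserve tank faulted" to not occurred.
Secondary loop lost [OR]: Aft flow sensor faulted=occurs, Check valve fails=occurs → at least one input occurs → occurs.
Recirculation branch inoperative [AND]: Emergency relief valve degraded=occurs, Emergency feedwater pump is inoperative=occurs, Coolant pump degraded=occurs → all inputs occur → occurs.
Primary loop unavailable [OR]: Standby bypass line fails=occurs, Aft heat exchanger lost=not, Secondary isolation valve lost=occurs → at least one input occurs → occurs.
Heat-sink path down [AND]: Reserve reserve tank faulted=not, Secondary loop lost=occurs, Recirculation branch inoperative=occurs, Primary loop unavailable=occurs → not all inputs occur → does not occur.
Emergency loop lost [AND]: Main surge tank failed=occurs, Reserve tank 2 lost=occurs, South flow sensor 2 faulted=occurs, Check valve 2 offline=occurs → all inputs occur → occurs.
Makeup line inoperative [OR]: Emergency loop lost=occurs, Relief valve 2 failed=occurs → at least one input occurs → occurs.
Reactor cooling lost [AND]: Heat-sink path down=not, Makeup line inoperative=occurs, Feedwater pump 2 degraded=occurs → not all inputs occur → does not occur.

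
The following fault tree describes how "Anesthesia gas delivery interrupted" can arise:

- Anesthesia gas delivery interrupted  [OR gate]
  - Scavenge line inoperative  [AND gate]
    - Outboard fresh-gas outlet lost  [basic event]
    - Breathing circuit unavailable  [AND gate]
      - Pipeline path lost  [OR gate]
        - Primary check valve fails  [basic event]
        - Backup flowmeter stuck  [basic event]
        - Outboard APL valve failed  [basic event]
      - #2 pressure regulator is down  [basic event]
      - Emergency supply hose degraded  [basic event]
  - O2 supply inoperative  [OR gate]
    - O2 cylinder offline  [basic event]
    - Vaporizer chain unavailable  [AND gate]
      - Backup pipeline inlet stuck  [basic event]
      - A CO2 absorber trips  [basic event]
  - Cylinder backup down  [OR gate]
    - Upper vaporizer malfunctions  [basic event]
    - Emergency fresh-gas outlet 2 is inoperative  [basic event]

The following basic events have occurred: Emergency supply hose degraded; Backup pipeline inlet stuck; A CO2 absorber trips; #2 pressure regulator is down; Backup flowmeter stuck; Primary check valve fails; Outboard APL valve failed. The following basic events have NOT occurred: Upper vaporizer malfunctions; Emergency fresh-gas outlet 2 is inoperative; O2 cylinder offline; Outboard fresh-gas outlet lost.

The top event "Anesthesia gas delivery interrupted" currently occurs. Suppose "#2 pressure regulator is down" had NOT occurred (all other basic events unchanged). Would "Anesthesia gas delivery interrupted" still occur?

Counterfactual: set "#2 pressure regulator is down" to not occurred.
Pipeline path lost [OR]: Primary check valve fails=occurs, Backup flowmeter stuck=occurs, Outboard APL valve failed=occurs → at least one input occurs → occurs.
Breathing circuit unavailable [AND]: Pipeline path lost=occurs, #2 pressure regulator is down=not, Emergency supply hose degraded=occurs → not all inputs occur → does not occur.
Scavenge line inoperative [AND]: Outboard fresh-gas outlet lost=not, Breathing circuit unavailable=not → not all inputs occur → does not occur.
Vaporizer chain unavailable [AND]: Backup pipeline inlet stuck=occurs, A CO2 absorber trips=occurs → all inputs occur → occurs.
O2 supply inoperative [OR]: O2 cylinder offline=not, Vaporizer chain unavailable=occurs → at least one input occurs → occurs.
Cylinder backup down [OR]: Upper vaporizer malfunctions=not, Emergency fresh-gas outlet 2 is inoperative=not → no input occurs → does not occur.
Anesthesia gas delivery interrupted [OR]: Scavenge line inoperative=not, O2 supply inoperative=occurs, Cylinder backup down=not → at least one input occurs → occurs.

Yes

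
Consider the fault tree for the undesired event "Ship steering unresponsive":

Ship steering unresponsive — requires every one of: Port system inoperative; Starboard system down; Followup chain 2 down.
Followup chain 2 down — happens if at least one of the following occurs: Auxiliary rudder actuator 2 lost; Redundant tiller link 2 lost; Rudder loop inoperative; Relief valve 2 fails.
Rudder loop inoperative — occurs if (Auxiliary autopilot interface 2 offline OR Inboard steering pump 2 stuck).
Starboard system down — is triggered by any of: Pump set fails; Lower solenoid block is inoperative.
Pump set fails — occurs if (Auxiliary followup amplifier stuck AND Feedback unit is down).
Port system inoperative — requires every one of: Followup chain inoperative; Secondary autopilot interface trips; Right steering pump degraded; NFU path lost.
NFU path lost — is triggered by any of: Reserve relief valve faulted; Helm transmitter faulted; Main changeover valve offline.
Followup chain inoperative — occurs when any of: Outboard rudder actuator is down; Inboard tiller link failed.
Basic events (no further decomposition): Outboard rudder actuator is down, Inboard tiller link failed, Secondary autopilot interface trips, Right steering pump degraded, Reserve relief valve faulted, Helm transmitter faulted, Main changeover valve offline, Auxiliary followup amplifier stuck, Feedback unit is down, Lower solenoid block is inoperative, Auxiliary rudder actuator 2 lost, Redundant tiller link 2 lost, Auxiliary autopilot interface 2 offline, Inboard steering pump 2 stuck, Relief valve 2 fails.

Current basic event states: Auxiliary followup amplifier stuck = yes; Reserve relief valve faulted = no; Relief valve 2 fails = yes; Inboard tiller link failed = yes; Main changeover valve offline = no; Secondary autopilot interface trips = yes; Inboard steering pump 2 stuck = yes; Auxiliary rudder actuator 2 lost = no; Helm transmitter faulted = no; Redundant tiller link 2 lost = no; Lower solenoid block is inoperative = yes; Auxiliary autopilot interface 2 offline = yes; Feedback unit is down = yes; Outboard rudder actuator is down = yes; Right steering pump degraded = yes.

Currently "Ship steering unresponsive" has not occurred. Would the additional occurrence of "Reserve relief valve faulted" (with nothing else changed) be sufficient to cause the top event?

Yes

Counterfactual: set "Reserve relief valve faulted" to occurred.
Followup chain inoperative [OR]: Outboard rudder actuator is down=occurs, Inboard tiller link failed=occurs → at least one input occurs → occurs.
NFU path lost [OR]: Reserve relief valve faulted=occurs, Helm transmitter faulted=not, Main changeover valve offline=not → at least one input occurs → occurs.
Port system inoperative [AND]: Followup chain inoperative=occurs, Secondary autopilot interface trips=occurs, Right steering pump degraded=occurs, NFU path lost=occurs → all inputs occur → occurs.
Pump set fails [AND]: Auxiliary followup amplifier stuck=occurs, Feedback unit is down=occurs → all inputs occur → occurs.
Starboard system down [OR]: Pump set fails=occurs, Lower solenoid block is inoperative=occurs → at least one input occurs → occurs.
Rudder loop inoperative [OR]: Auxiliary autopilot interface 2 offline=occurs, Inboard steering pump 2 stuck=occurs → at least one input occurs → occurs.
Followup chain 2 down [OR]: Auxiliary rudder actuator 2 lost=not, Redundant tiller link 2 lost=not, Rudder loop inoperative=occurs, Relief valve 2 fails=occurs → at least one input occurs → occurs.
Ship steering unresponsive [AND]: Port system inoperative=occurs, Starboard system down=occurs, Followup chain 2 down=occurs → all inputs occur → occurs.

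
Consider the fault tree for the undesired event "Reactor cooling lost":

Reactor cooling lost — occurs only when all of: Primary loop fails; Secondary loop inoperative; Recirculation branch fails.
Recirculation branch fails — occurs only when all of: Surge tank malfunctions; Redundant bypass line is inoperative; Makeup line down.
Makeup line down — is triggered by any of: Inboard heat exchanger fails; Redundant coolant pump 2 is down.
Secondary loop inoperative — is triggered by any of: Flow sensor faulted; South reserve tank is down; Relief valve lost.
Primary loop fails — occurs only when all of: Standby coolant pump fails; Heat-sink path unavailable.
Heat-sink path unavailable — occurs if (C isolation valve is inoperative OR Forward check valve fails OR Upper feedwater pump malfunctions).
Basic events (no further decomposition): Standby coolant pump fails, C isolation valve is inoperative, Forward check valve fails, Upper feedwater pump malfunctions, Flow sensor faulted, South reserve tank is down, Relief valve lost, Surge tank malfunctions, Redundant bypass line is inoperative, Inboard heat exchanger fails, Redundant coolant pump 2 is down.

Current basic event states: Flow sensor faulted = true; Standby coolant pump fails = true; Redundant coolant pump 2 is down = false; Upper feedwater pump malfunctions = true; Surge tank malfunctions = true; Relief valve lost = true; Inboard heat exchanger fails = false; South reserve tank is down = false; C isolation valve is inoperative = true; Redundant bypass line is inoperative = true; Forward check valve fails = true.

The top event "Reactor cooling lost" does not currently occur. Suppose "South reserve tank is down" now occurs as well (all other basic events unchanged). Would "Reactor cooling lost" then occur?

Counterfactual: set "South reserve tank is down" to occurred.
Heat-sink path unavailable [OR]: C isolation valve is inoperative=occurs, Forward check valve fails=occurs, Upper feedwater pump malfunctions=occurs → at least one input occurs → occurs.
Primary loop fails [AND]: Standby coolant pump fails=occurs, Heat-sink path unavailable=occurs → all inputs occur → occurs.
Secondary loop inoperative [OR]: Flow sensor faulted=occurs, South reserve tank is down=occurs, Relief valve lost=occurs → at least one input occurs → occurs.
Makeup line down [OR]: Inboard heat exchanger fails=not, Redundant coolant pump 2 is down=not → no input occurs → does not occur.
Recirculation branch fails [AND]: Surge tank malfunctions=occurs, Redundant bypass line is inoperative=occurs, Makeup line down=not → not all inputs occur → does not occur.
Reactor cooling lost [AND]: Primary loop fails=occurs, Secondary loop inoperative=occurs, Recirculation branch fails=not → not all inputs occur → does not occur.

No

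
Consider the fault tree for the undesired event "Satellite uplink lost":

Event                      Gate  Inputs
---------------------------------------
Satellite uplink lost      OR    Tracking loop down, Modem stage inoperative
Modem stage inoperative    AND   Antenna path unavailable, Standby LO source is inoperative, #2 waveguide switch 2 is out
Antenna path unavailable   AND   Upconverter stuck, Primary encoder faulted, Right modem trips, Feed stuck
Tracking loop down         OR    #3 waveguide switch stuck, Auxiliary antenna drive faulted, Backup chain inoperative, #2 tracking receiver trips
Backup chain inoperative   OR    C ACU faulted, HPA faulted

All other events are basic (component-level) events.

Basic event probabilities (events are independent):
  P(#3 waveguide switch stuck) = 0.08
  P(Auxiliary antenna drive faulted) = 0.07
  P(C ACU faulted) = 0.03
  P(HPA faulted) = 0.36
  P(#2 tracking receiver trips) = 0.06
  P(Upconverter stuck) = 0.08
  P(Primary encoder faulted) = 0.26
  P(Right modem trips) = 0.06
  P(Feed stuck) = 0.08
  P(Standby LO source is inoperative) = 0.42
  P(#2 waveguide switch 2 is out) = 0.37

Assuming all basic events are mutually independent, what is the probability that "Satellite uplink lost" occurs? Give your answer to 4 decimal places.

P(Backup chain inoperative) [OR] = 1 − (1−0.03) × (1−0.36) = 0.379200
P(Tracking loop down) [OR] = 1 − (1−0.08) × (1−0.07) × (1−0.379200) × (1−0.06) = 0.500713
P(Antenna path unavailable) [AND] = 0.08 × 0.26 × 0.06 × 0.08 = 0.000100
P(Modem stage inoperative) [AND] = 0.000100 × 0.42 × 0.37 = 0.000016
P(Satellite uplink lost) [OR] = 1 − (1−0.500713) × (1−0.000016) = 0.500721
Rounded to 4 decimal places: P(Satellite uplink lost) ≈ 0.5007.

0.5007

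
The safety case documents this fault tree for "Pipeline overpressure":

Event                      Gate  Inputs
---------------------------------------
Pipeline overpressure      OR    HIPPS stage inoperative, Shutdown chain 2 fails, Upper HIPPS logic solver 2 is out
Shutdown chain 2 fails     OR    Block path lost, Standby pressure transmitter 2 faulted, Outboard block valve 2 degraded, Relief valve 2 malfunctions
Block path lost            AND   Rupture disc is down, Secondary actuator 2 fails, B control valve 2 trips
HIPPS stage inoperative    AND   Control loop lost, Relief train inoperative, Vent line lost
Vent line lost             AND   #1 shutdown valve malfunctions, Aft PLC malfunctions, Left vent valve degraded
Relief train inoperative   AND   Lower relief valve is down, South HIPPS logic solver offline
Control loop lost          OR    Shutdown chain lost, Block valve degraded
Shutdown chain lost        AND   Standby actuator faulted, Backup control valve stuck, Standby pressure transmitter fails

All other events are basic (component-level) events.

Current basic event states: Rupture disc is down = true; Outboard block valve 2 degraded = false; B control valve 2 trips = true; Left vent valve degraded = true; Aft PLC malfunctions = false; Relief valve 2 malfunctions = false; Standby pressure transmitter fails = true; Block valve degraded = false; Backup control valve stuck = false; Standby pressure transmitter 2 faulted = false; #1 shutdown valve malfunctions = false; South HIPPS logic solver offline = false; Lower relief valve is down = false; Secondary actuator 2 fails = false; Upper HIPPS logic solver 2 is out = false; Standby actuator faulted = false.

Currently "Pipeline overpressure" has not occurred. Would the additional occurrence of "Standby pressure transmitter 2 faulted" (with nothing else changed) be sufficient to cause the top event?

Yes

Counterfactual: set "Standby pressure transmitter 2 faulted" to occurred.
Shutdown chain lost [AND]: Standby actuator faulted=not, Backup control valve stuck=not, Standby pressure transmitter fails=occurs → not all inputs occur → does not occur.
Control loop lost [OR]: Shutdown chain lost=not, Block valve degraded=not → no input occurs → does not occur.
Relief train inoperative [AND]: Lower relief valve is down=not, South HIPPS logic solver offline=not → not all inputs occur → does not occur.
Vent line lost [AND]: #1 shutdown valve malfunctions=not, Aft PLC malfunctions=not, Left vent valve degraded=occurs → not all inputs occur → does not occur.
HIPPS stage inoperative [AND]: Control loop lost=not, Relief train inoperative=not, Vent line lost=not → not all inputs occur → does not occur.
Block path lost [AND]: Rupture disc is down=occurs, Secondary actuator 2 fails=not, B control valve 2 trips=occurs → not all inputs occur → does not occur.
Shutdown chain 2 fails [OR]: Block path lost=not, Standby pressure transmitter 2 faulted=occurs, Outboard block valve 2 degraded=not, Relief valve 2 malfunctions=not → at least one input occurs → occurs.
Pipeline overpressure [OR]: HIPPS stage inoperative=not, Shutdown chain 2 fails=occurs, Upper HIPPS logic solver 2 is out=not → at least one input occurs → occurs.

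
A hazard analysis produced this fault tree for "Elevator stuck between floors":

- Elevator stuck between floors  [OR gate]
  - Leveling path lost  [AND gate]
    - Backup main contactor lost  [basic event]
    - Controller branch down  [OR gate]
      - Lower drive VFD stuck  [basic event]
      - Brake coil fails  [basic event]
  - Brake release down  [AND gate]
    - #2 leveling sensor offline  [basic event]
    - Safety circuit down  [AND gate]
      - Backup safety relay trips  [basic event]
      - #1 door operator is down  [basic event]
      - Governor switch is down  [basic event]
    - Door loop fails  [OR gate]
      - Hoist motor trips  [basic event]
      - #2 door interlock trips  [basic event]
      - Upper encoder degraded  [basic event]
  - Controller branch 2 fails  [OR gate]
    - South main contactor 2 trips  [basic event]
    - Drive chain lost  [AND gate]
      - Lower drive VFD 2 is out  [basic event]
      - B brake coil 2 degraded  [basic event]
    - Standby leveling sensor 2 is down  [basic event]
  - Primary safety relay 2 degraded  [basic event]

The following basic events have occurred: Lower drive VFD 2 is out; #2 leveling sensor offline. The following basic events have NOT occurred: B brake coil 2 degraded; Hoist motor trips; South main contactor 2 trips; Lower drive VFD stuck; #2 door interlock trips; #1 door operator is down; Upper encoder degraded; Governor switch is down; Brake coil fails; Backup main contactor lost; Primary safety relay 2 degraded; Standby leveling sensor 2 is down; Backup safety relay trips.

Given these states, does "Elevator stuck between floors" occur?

Controller branch down [OR]: Lower drive VFD stuck=not, Brake coil fails=not → no input occurs → does not occur.
Leveling path lost [AND]: Backup main contactor lost=not, Controller branch down=not → not all inputs occur → does not occur.
Safety circuit down [AND]: Backup safety relay trips=not, #1 door operator is down=not, Governor switch is down=not → not all inputs occur → does not occur.
Door loop fails [OR]: Hoist motor trips=not, #2 door interlock trips=not, Upper encoder degraded=not → no input occurs → does not occur.
Brake release down [AND]: #2 leveling sensor offline=occurs, Safety circuit down=not, Door loop fails=not → not all inputs occur → does not occur.
Drive chain lost [AND]: Lower drive VFD 2 is out=occurs, B brake coil 2 degraded=not → not all inputs occur → does not occur.
Controller branch 2 fails [OR]: South main contactor 2 trips=not, Drive chain lost=not, Standby leveling sensor 2 is down=not → no input occurs → does not occur.
Elevator stuck between floors [OR]: Leveling path lost=not, Brake release down=not, Controller branch 2 fails=not, Primary safety relay 2 degraded=not → no input occurs → does not occur.

No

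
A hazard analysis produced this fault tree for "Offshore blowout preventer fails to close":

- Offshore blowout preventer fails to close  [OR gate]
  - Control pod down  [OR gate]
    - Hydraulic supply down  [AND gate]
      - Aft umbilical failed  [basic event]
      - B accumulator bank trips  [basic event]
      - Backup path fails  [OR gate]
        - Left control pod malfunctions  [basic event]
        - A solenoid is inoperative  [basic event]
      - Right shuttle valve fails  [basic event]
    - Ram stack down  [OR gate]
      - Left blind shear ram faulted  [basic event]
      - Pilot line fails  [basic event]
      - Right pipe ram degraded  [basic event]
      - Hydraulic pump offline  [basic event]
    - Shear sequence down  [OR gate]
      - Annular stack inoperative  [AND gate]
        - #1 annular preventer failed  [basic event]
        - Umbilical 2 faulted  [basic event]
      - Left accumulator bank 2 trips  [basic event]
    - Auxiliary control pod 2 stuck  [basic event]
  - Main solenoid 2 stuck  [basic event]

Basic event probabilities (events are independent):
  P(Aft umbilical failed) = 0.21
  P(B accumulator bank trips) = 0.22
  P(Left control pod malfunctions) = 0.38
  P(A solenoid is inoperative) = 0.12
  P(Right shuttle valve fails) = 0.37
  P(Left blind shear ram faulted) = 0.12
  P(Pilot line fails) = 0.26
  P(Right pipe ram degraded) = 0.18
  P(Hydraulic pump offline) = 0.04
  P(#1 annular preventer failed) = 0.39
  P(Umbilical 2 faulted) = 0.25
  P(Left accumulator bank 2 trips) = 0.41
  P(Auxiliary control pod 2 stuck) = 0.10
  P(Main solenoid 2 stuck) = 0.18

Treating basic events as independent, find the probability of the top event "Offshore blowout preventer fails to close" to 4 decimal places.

0.8001

P(Backup path fails) [OR] = 1 − (1−0.38) × (1−0.12) = 0.454400
P(Hydraulic supply down) [AND] = 0.21 × 0.22 × 0.454400 × 0.37 = 0.007768
P(Ram stack down) [OR] = 1 − (1−0.12) × (1−0.26) × (1−0.18) × (1−0.04) = 0.487375
P(Annular stack inoperative) [AND] = 0.39 × 0.25 = 0.097500
P(Shear sequence down) [OR] = 1 − (1−0.097500) × (1−0.41) = 0.467525
P(Control pod down) [OR] = 1 − (1−0.007768) × (1−0.487375) × (1−0.467525) × (1−0.10) = 0.756244
P(Offshore blowout preventer fails to close) [OR] = 1 − (1−0.756244) × (1−0.18) = 0.800120
Rounded to 4 decimal places: P(Offshore blowout preventer fails to close) ≈ 0.8001.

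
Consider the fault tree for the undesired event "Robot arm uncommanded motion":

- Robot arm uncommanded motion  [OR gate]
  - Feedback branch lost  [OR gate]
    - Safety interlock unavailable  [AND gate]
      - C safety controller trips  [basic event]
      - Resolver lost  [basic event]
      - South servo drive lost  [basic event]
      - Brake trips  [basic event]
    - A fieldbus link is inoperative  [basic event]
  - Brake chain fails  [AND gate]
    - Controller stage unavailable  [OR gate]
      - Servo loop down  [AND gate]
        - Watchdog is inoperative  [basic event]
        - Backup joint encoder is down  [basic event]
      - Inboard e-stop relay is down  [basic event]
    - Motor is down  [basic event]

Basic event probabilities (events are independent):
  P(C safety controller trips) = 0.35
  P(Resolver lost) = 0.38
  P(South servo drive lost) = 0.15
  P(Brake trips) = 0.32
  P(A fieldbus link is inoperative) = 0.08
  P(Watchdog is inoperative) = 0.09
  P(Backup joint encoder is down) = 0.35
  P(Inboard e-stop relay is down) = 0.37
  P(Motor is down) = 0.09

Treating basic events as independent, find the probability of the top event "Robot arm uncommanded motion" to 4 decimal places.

0.1179

P(Safety interlock unavailable) [AND] = 0.35 × 0.38 × 0.15 × 0.32 = 0.006384
P(Feedback branch lost) [OR] = 1 − (1−0.006384) × (1−0.08) = 0.085873
P(Servo loop down) [AND] = 0.09 × 0.35 = 0.031500
P(Controller stage unavailable) [OR] = 1 − (1−0.031500) × (1−0.37) = 0.389845
P(Brake chain fails) [AND] = 0.389845 × 0.09 = 0.035086
P(Robot arm uncommanded motion) [OR] = 1 − (1−0.085873) × (1−0.035086) = 0.117946
Rounded to 4 decimal places: P(Robot arm uncommanded motion) ≈ 0.1179.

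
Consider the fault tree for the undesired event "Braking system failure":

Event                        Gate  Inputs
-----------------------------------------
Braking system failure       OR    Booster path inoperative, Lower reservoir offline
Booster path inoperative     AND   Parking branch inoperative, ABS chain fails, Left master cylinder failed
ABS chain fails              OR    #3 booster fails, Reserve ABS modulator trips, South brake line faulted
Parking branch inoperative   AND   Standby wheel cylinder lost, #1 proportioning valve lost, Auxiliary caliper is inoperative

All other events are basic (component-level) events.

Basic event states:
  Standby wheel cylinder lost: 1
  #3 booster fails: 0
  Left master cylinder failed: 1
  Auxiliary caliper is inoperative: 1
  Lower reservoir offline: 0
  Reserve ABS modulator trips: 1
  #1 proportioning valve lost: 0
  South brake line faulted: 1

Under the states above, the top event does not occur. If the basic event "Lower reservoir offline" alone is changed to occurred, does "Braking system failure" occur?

Yes

Counterfactual: set "Lower reservoir offline" to occurred.
Parking branch inoperative [AND]: Standby wheel cylinder lost=occurs, #1 proportioning valve lost=not, Auxiliary caliper is inoperative=occurs → not all inputs occur → does not occur.
ABS chain fails [OR]: #3 booster fails=not, Reserve ABS modulator trips=occurs, South brake line faulted=occurs → at least one input occurs → occurs.
Booster path inoperative [AND]: Parking branch inoperative=not, ABS chain fails=occurs, Left master cylinder failed=occurs → not all inputs occur → does not occur.
Braking system failure [OR]: Booster path inoperative=not, Lower reservoir offline=occurs → at least one input occurs → occurs.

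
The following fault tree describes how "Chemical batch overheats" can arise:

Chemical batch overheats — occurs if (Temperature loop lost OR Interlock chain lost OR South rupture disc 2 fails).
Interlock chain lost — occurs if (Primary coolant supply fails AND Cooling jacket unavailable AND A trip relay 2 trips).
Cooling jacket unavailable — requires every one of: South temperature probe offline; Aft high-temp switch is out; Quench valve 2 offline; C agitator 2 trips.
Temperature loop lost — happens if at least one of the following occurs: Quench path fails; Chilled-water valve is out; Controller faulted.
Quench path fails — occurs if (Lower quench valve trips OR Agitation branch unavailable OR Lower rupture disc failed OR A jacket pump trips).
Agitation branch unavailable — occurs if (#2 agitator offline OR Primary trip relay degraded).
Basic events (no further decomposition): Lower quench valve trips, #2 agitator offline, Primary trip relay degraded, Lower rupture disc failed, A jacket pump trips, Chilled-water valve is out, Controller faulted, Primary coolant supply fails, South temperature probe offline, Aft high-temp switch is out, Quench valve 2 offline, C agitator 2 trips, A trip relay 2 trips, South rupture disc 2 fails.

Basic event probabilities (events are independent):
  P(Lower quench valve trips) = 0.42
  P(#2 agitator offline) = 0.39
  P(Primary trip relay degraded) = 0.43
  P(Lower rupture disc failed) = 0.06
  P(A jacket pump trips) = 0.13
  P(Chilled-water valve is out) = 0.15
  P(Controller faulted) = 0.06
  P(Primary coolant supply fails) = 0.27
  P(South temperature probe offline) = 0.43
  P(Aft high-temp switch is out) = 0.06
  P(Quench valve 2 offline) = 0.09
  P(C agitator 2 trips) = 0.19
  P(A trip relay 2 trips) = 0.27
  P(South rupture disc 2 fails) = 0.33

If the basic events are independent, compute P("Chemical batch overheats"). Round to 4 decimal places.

0.9117

P(Agitation branch unavailable) [OR] = 1 − (1−0.39) × (1−0.43) = 0.652300
P(Quench path fails) [OR] = 1 − (1−0.42) × (1−0.652300) × (1−0.06) × (1−0.13) = 0.835078
P(Temperature loop lost) [OR] = 1 − (1−0.835078) × (1−0.15) × (1−0.06) = 0.868227
P(Cooling jacket unavailable) [AND] = 0.43 × 0.06 × 0.09 × 0.19 = 0.000441
P(Interlock chain lost) [AND] = 0.27 × 0.000441 × 0.27 = 0.000032
P(Chemical batch overheats) [OR] = 1 − (1−0.868227) × (1−0.000032) × (1−0.33) = 0.911715
Rounded to 4 decimal places: P(Chemical batch overheats) ≈ 0.9117.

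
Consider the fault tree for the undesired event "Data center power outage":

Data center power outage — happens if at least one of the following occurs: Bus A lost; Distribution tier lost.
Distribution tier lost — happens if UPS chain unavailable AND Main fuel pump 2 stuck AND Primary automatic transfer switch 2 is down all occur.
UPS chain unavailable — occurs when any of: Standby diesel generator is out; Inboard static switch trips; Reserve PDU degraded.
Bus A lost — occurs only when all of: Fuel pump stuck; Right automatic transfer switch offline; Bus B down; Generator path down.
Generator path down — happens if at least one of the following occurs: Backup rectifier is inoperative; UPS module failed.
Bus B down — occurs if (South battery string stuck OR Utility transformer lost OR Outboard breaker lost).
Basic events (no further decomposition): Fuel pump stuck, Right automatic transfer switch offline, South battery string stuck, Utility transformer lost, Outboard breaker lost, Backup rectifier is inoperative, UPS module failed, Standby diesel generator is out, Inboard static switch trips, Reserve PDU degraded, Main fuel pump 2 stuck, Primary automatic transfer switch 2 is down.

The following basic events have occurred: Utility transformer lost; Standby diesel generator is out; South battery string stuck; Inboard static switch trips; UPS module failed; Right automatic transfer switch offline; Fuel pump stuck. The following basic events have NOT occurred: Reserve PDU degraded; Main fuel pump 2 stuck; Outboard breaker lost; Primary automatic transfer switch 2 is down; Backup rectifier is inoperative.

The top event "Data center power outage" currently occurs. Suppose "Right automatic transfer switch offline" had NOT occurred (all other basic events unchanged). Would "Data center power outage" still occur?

No

Counterfactual: set "Right automatic transfer switch offline" to not occurred.
Bus B down [OR]: South battery string stuck=occurs, Utility transformer lost=occurs, Outboard breaker lost=not → at least one input occurs → occurs.
Generator path down [OR]: Backup rectifier is inoperative=not, UPS module failed=occurs → at least one input occurs → occurs.
Bus A lost [AND]: Fuel pump stuck=occurs, Right automatic transfer switch offline=not, Bus B down=occurs, Generator path down=occurs → not all inputs occur → does not occur.
UPS chain unavailable [OR]: Standby diesel generator is out=occurs, Inboard static switch trips=occurs, Reserve PDU degraded=not → at least one input occurs → occurs.
Distribution tier lost [AND]: UPS chain unavailable=occurs, Main fuel pump 2 stuck=not, Primary automatic transfer switch 2 is down=not → not all inputs occur → does not occur.
Data center power outage [OR]: Bus A lost=not, Distribution tier lost=not → no input occurs → does not occur.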